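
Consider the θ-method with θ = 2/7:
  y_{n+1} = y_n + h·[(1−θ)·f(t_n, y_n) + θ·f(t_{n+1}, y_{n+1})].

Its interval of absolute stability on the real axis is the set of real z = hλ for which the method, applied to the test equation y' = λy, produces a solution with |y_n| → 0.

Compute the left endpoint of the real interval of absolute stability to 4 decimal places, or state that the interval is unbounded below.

With y'=λy (z=hλ):
  y_{n+1} = y_n + z·[5/7·y_n + 2/7·y_{n+1}] ⇒ (1 − 2/7z)y_{n+1} = (1 + 5/7z)y_n
  Hence R(z) = (1 + 5/7z)/(1 − 2/7z).

Boundary: |R(x)|=1, x<0.
x=-1.56: |R|=0.0791
R=−1: 1+5/7x = −1+2/7x ⇒ -3/7x=2 ⇒ x=2/(-3/7)=-4.6667
Confirm numerically:
  x=-4.153: |R|=0.89932 <1
  x=-3.042: |R|=0.62748 <1
  x=-2.640: |R|=0.50489 <1
  x=-2.490: |R|=0.45492 <1
  x=-5.253: |R|=1.10048 >1
  x=-4.745: |R|=1.01425 >1
So |R|<1 on (-4.6667, 0).

z* = -4.6667.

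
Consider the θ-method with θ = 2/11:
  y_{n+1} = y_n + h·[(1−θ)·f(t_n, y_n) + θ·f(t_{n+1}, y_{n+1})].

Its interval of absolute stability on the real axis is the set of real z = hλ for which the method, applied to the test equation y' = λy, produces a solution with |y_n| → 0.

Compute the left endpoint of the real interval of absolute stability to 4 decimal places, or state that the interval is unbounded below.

left endpoint -3.1429.

Set f=λy, z=hλ:
  y_{n+1} = y_n + z·[9/11·y_n + 2/11·y_{n+1}] ⇒ (1 − 2/11z)y_{n+1} = (1 + 9/11z)y_n
  ⇒ R(z) = (1 + 9/11z)/(1 − 2/11z).

Boundary: |R(x)|=1, x<0.
x=-1.38: |R|=0.1032
R=−1: 1+9/11x = −1+2/11x ⇒ -7/11x=2 ⇒ x=2/(-7/11)=-3.1429
Confirm numerically:
  x=-3.110: |R|=0.98664 <1
  x=-2.817: |R|=0.86287 <1
  x=-2.500: |R|=0.71875 <1
  x=-3.702: |R|=1.21267 >1
  x=-3.469: |R|=1.12727 >1
  x=-3.278: |R|=1.05388 >1
Stable set (-3.1429, 0).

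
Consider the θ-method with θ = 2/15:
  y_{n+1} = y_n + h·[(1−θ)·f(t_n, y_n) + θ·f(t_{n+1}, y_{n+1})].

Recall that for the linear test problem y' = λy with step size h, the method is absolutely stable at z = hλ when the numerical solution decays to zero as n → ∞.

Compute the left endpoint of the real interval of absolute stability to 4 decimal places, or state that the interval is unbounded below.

left endpoint -2.7273.

Set f=λy, z=hλ:
  y_{n+1} = y_n + z·[13/15·y_n + 2/15·y_{n+1}] ⇒ (1 − 2/15z)y_{n+1} = (1 + 13/15z)y_n
  Hence R(z) = (1 + 13/15z)/(1 − 2/15z).

Need |R(x)|<1, x<0.
x=-1.45: |R|=0.2151
R=−1: 1+13/15x = −1+2/15x ⇒ -11/15x=2 ⇒ x=2/(-11/15)=-2.7273
Confirm numerically:
  x=-2.323: |R|=0.77364 <1
  x=-2.182: |R|=0.69025 <1
  x=-2.014: |R|=0.58766 <1
  x=-1.944: |R|=0.54384 <1
  x=-3.131: |R|=1.20887 >1
  x=-2.890: |R|=1.08614 >1
Stable set (-2.7273, 0).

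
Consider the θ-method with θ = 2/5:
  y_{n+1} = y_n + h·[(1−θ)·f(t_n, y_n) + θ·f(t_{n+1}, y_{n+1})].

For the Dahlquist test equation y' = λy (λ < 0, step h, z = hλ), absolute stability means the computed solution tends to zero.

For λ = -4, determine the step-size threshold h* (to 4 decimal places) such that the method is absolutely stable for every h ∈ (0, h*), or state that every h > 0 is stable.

(-10.0000,0); λ=-4 ⇒ h* = (10)/4 = 2.5000.

Set f=λy, z=hλ:
  y_{n+1} = y_n + z·[3/5·y_n + 2/5·y_{n+1}] ⇒ (1 − 2/5z)y_{n+1} = (1 + 3/5z)y_n
  Hence R(z) = (1 + 3/5z)/(1 − 2/5z).

Find x<0 with |R(x)|<1.
x=-0.68: |R|=0.4654
R=−1: 1+3/5x = −1+2/5x ⇒ -1/5x=2 ⇒ x=2/(-1/5)=-10.0000
Confirm numerically:
  x=-7.485: |R|=0.87406 <1
  x=-7.110: |R|=0.84964 <1
  x=-5.728: |R|=0.74040 <1
  x=-4.602: |R|=0.61997 <1
  x=-10.484: |R|=1.01864 >1
  x=-10.342: |R|=1.01332 >1
  x=-10.186: |R|=1.00733 >1
Stable set (-10.0000, 0).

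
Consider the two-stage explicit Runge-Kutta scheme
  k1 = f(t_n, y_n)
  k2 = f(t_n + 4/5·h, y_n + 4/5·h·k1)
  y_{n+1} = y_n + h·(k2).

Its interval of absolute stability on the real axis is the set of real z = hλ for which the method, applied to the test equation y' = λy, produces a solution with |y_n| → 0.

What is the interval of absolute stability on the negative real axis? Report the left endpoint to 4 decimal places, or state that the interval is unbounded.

(-1.2500, 0).

Set f=λy, z=hλ:
  k1=λy_n ⇒ h·k1=z·y_n;  k2=λ(1+4/5z)y_n ⇒ h·k2=z(1+4/5z)y_n
  y_{n+1}/y_n = 1 + z(1+4/5z) = 1 + z + 4/5z²
  Hence R(z) = 1 + z + 4/5z².

Need |R(x)|<1, x<0.
x=-1.03: |R|=0.8187
R=1: x+4/5x²=0 ⇒ x=−5/4=-1.2500; min R=1−1/(4·4/5)=0.6875>−1
Confirm numerically:
  x=-1.124: |R|=0.88670 <1
  x=-0.939: |R|=0.76638 <1
  x=-0.769: |R|=0.70409 <1
  x=-0.606: |R|=0.68779 <1
  x=-1.787: |R|=1.76770 >1
  x=-1.273: |R|=1.02342 >1
  x=-1.271: |R|=1.02135 >1
Interval (-1.2500, 0).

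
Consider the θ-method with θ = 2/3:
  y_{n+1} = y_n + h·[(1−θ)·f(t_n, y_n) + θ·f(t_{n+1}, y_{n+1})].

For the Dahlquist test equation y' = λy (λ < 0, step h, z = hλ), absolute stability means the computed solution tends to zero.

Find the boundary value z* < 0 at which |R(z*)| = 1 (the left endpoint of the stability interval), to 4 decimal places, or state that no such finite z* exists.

On y'=λy, z=hλ:
  y_{n+1} = y_n + z·[1/3·y_n + 2/3·y_{n+1}] ⇒ (1 − 2/3z)y_{n+1} = (1 + 1/3z)y_n
  Hence R(z) = (1 + 1/3z)/(1 − 2/3z).

Solve |R(x)|<1 on ℝ⁻.
x=-1.52: |R|=0.2450
x=-2: |R|=0.1429
x=-10: |R|=0.3043
x=-100: |R|=0.4778
θ=2/3≥1/2 ⇒ |1+1/3x|<|1−2/3x| ∀x<0 ⇒ interval (−∞,0).

unbounded; (−∞, 0).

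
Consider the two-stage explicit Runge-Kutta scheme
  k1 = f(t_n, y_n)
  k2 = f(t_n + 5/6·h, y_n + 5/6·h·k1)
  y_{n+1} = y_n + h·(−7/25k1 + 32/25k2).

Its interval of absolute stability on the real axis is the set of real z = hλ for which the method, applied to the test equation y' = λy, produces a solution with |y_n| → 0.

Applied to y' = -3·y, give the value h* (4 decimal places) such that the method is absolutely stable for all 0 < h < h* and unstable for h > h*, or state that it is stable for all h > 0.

Set f=λy, z=hλ:
  k1=λy_n ⇒ h·k1=z·y_n;  k2=λ(1+5/6z)y_n ⇒ h·k2=z(1+5/6z)y_n
  y_{n+1}/y_n = 1 − 7/25z + 32/25z(1+5/6z) = 1 + z + 16/15z²
  ⇒ R(z) = 1 + z + 16/15z².

Boundary: |R(x)|=1, x<0.
x=-1.49: |R|=1.8781
R=1: x+16/15x²=0 ⇒ x=−15/16=-0.9375; min R=1−1/(4·16/15)=0.7656>−1
Confirm numerically:
  x=-0.892: |R|=0.95671 <1
  x=-0.836: |R|=0.90949 <1
  x=-0.826: |R|=0.90176 <1
  x=-1.457: |R|=1.80737 >1
  x=-1.265: |R|=1.44191 >1
  x=-1.107: |R|=1.20015 >1
Stable set (-0.9375, 0).

(-0.9375,0); λ=-3 ⇒ h* = (15/16)/3 = 0.3125.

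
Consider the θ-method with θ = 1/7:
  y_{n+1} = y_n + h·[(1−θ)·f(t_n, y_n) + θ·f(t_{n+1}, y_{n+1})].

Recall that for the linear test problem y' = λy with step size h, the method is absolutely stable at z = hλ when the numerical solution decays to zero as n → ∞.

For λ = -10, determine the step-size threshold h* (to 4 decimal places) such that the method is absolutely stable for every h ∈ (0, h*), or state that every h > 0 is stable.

(-2.8000,0); λ=-10 ⇒ h* = (14/5)/10 = 0.2800.

With y'=λy (z=hλ):
  y_{n+1} = y_n + z·[6/7·y_n + 1/7·y_{n+1}] ⇒ (1 − 1/7z)y_{n+1} = (1 + 6/7z)y_n
  Hence R(z) = (1 + 6/7z)/(1 − 1/7z).

Find x<0 with |R(x)|<1.
x=-1.59: |R|=0.2957
R=−1: 1+6/7x = −1+1/7x ⇒ -5/7x=2 ⇒ x=2/(-5/7)=-2.8000
Confirm numerically:
  x=-2.552: |R|=0.87018 <1
  x=-2.494: |R|=0.83885 <1
  x=-2.492: |R|=0.83776 <1
  x=-3.322: |R|=1.25286 >1
  x=-3.263: |R|=1.22557 >1
Stable set (-2.8000, 0).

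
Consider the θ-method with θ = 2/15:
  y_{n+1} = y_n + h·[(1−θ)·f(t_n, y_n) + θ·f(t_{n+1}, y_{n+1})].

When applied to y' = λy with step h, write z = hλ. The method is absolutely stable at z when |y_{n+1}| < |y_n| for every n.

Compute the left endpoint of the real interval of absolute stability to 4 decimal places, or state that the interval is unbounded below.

left endpoint -2.7273.

Test eqn y'=λy, z=hλ:
  y_{n+1} = y_n + z·[13/15·y_n + 2/15·y_{n+1}] ⇒ (1 − 2/15z)y_{n+1} = (1 + 13/15z)y_n
  Hence R(z) = (1 + 13/15z)/(1 − 2/15z).

Boundary: |R(x)|=1, x<0.
x=-0.95: |R|=0.1568
R=−1: 1+13/15x = −1+2/15x ⇒ -11/15x=2 ⇒ x=2/(-11/15)=-2.7273
Confirm numerically:
  x=-2.381: |R|=0.80726 <1
  x=-1.857: |R|=0.48846 <1
  x=-1.425: |R|=0.19748 <1
  x=-1.370: |R|=0.15840 <1
  x=-3.176: |R|=1.23117 >1
  x=-2.903: |R|=1.09291 >1
Stable set (-2.7273, 0).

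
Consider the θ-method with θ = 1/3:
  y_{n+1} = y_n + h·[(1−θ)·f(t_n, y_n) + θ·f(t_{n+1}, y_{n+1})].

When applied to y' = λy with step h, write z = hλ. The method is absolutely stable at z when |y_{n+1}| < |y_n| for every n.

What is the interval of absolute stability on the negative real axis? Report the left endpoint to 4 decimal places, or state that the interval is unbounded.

(-6.0000, 0).

Test eqn y'=λy, z=hλ:
  y_{n+1} = y_n + z·[2/3·y_n + 1/3·y_{n+1}] ⇒ (1 − 1/3z)y_{n+1} = (1 + 2/3z)y_n
  so R(z) = (1 + 2/3z)/(1 − 1/3z).

Boundary: |R(x)|=1, x<0.
x=-0.64: |R|=0.4725
R=−1: 1+2/3x = −1+1/3x ⇒ -1/3x=2 ⇒ x=2/(-1/3)=-6.0000
Confirm numerically:
  x=-5.858: |R|=0.98397 <1
  x=-5.530: |R|=0.94490 <1
  x=-3.624: |R|=0.64130 <1
  x=-3.355: |R|=0.58379 <1
  x=-6.430: |R|=1.04560 >1
  x=-6.363: |R|=1.03877 >1
So |R|<1 on (-6.0000, 0).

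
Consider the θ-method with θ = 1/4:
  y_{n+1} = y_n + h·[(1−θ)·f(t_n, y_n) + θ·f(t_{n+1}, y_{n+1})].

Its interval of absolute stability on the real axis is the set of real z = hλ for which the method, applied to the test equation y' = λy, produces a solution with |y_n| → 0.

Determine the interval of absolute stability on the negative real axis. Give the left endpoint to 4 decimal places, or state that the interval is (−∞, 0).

On y'=λy, z=hλ:
  y_{n+1} = y_n + z·[3/4·y_n + 1/4·y_{n+1}] ⇒ (1 − 1/4z)y_{n+1} = (1 + 3/4z)y_n
  so R(z) = (1 + 3/4z)/(1 − 1/4z).

Boundary: |R(x)|=1, x<0.
x=-1.44: |R|=0.0588
R=−1: 1+3/4x = −1+1/4x ⇒ -1/2x=2 ⇒ x=2/(-1/2)=-4.0000
Confirm numerically:
  x=-3.765: |R|=0.93947 <1
  x=-2.977: |R|=0.70675 <1
  x=-1.998: |R|=0.33244 <1
  x=-1.737: |R|=0.21109 <1
  x=-4.546: |R|=1.12778 >1
  x=-4.209: |R|=1.05092 >1
Stable set (-4.0000, 0).

z∈(-4.0000,0).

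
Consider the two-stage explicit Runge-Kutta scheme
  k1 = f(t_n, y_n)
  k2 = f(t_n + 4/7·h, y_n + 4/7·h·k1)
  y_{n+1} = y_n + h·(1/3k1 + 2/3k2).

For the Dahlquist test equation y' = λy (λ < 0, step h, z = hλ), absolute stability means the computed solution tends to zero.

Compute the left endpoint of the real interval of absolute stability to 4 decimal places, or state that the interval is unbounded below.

left endpoint -2.6250.

Set f=λy, z=hλ:
  k1=λy_n ⇒ h·k1=z·y_n;  k2=λ(1+4/7z)y_n ⇒ h·k2=z(1+4/7z)y_n
  y_{n+1}/y_n = 1 + 1/3z + 2/3z(1+4/7z) = 1 + z + 8/21z²
  so R(z) = 1 + z + 8/21z².

Boundary: |R(x)|=1, x<0.
x=-1.06: |R|=0.3680
R=1: x+8/21x²=0 ⇒ x=−21/8=-2.6250; min R=1−1/(4·8/21)=0.3438>−1
Confirm numerically:
  x=-2.546: |R|=0.92338 <1
  x=-2.170: |R|=0.62387 <1
  x=-1.812: |R|=0.43880 <1
  x=-1.151: |R|=0.35369 <1
  x=-3.175: |R|=1.66524 >1
  x=-3.006: |R|=1.43630 >1
So |R|<1 on (-2.6250, 0).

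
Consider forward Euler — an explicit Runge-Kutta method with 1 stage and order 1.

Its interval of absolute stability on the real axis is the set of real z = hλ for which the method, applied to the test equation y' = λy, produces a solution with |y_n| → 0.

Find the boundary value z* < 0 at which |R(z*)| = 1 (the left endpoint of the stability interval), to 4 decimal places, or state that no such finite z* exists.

z* = -2.0000.

With y'=λy (z=hλ):
  order 1, 1-stage ⇒ R(z)=1+z
  (e.g. R(-1.24)=-0.24000, |R|=0.24000)

Boundary: |R(x)|=1, x<0.
x=-1.24: |R|=0.2400
|R(-1.81)|=0.8100 |R(-1.31)|=0.3100 |R(-0.68)|=0.3200
Bisect:
  x_lo=-2.8906 |R|=1.8906  x_hi=-0.0690 |R|=0.9310
  mid=-1.47976 |R|=0.47976 →hi
  mid=-2.18516 |R|=1.18516 →lo
  mid=-1.83246 |R|=0.83246 →hi
  mid=-2.00881 |R|=1.00881 →lo
  mid=-1.92064 |R|=0.92064 →hi
  mid=-1.96472 |R|=0.96472 →hi
  mid=-1.98677 |R|=0.98677 →hi
  mid=-1.99779 |R|=0.99779 →hi
  mid=-2.00330 |R|=1.00330 →lo
  ...
  [-2.00003,-1.99986] ⇒ x*=-2.0000
Stable set (-2.0000, 0).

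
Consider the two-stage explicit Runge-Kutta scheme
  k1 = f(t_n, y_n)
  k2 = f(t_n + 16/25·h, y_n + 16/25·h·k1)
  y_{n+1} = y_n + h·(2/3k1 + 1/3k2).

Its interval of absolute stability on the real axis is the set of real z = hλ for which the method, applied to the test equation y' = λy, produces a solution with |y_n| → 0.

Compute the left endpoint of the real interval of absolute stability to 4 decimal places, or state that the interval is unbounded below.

left endpoint -4.6875.

Test eqn y'=λy, z=hλ:
  k1=λy_n ⇒ h·k1=z·y_n;  k2=λ(1+16/25z)y_n ⇒ h·k2=z(1+16/25z)y_n
  y_{n+1}/y_n = 1 + 2/3z + 1/3z(1+16/25z) = 1 + z + 16/75z²
  Hence R(z) = 1 + z + 16/75z².

Need |R(x)|<1, x<0.
x=-0.94: |R|=0.2485
R=1: x+16/75x²=0 ⇒ x=−75/16=-4.6875; min R=1−1/(4·16/75)=-0.1719>−1
Confirm numerically:
  x=-4.134: |R|=0.51186 <1
  x=-2.891: |R|=0.10799 <1
  x=-2.374: |R|=0.17168 <1
  x=-4.731: |R|=1.04390 >1
  x=-4.711: |R|=1.02362 >1
So |R|<1 on (-4.6875, 0).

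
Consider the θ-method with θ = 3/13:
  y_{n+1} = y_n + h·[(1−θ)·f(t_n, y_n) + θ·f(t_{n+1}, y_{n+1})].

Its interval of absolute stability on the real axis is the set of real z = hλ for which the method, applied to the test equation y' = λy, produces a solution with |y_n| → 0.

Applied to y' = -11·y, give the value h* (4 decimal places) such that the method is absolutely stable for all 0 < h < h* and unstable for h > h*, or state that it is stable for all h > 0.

(-3.7143,0); λ=-11 ⇒ h* = (26/7)/11 = 0.3377.

On y'=λy, z=hλ:
  y_{n+1} = y_n + z·[10/13·y_n + 3/13·y_{n+1}] ⇒ (1 − 3/13z)y_{n+1} = (1 + 10/13z)y_n
  Hence R(z) = (1 + 10/13z)/(1 − 3/13z).

Find x<0 with |R(x)|<1.
x=-1.01: |R|=0.1809
R=−1: 1+10/13x = −1+3/13x ⇒ -7/13x=2 ⇒ x=2/(-7/13)=-3.7143
Confirm numerically:
  x=-3.665: |R|=0.98562 <1
  x=-2.214: |R|=0.46533 <1
  x=-2.032: |R|=0.38333 <1
  x=-1.766: |R|=0.25467 <1
  x=-4.099: |R|=1.10646 >1
  x=-4.001: |R|=1.08027 >1
  x=-3.873: |R|=1.04513 >1
Interval (-3.7143, 0).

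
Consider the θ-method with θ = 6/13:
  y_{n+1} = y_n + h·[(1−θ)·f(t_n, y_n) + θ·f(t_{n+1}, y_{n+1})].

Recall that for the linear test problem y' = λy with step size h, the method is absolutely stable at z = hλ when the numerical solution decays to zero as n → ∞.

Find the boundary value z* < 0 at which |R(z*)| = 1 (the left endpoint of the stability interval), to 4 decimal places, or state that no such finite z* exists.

With y'=λy (z=hλ):
  y_{n+1} = y_n + z·[7/13·y_n + 6/13·y_{n+1}] ⇒ (1 − 6/13z)y_{n+1} = (1 + 7/13z)y_n
  Hence R(z) = (1 + 7/13z)/(1 − 6/13z).

Solve |R(x)|<1 on ℝ⁻.
x=-0.8: |R|=0.4157
R=−1: 1+7/13x = −1+6/13x ⇒ -1/13x=2 ⇒ x=2/(-1/13)=-26.0000
Confirm numerically:
  x=-22.003: |R|=0.97244 <1
  x=-18.260: |R|=0.93685 <1
  x=-13.841: |R|=0.87340 <1
  x=-10.749: |R|=0.80320 <1
  x=-26.237: |R|=1.00139 >1
  x=-26.200: |R|=1.00118 >1
  x=-26.129: |R|=1.00076 >1
Interval (-26.0000, 0).

left endpoint -26.0000.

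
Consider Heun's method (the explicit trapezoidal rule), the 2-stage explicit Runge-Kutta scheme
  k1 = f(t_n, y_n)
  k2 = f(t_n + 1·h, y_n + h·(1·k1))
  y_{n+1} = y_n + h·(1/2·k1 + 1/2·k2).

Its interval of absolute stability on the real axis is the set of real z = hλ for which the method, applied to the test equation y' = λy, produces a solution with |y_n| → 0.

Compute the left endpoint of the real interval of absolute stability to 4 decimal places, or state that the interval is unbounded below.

Set f=λy, z=hλ:
  order 2, 2-stage ⇒ R(z)=1+z+z^2/2
  (e.g. R(-1.22)=0.52420, |R|=0.52420)

Need |R(x)|<1, x<0.
x=-1.22: |R|=0.5242
|R(-1.14)|=0.5098 |R(-0.9)|=0.5050 |R(-0.54)|=0.6058
Bisect:
  x_lo=-2.3050 |R|=1.3515  x_hi=-0.1001 |R|=0.9050
  mid=-1.20253 |R|=0.52051 →hi
  mid=-1.75377 |R|=0.78408 →hi
  mid=-2.02938 |R|=1.02982 →lo
  mid=-1.89157 |R|=0.89745 →hi
  mid=-1.96048 |R|=0.96126 →hi
  mid=-1.99493 |R|=0.99494 →hi
  mid=-2.01216 |R|=1.01223 →lo
  mid=-2.00355 |R|=1.00355 →lo
  ...
  [-2.00005,-1.99991] ⇒ x*=-2.0000
Stable set (-2.0000, 0).

left endpoint -2.0000.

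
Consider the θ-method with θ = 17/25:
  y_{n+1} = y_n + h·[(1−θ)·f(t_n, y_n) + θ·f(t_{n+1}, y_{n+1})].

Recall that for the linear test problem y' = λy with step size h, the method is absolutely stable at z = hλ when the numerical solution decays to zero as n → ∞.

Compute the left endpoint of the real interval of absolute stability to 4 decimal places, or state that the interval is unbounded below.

With y'=λy (z=hλ):
  y_{n+1} = y_n + z·[8/25·y_n + 17/25·y_{n+1}] ⇒ (1 − 17/25z)y_{n+1} = (1 + 8/25z)y_n
  so R(z) = (1 + 8/25z)/(1 − 17/25z).

Need |R(x)|<1, x<0.
x=-1.05: |R|=0.3874
x=-2: |R|=0.1525
x=-10: |R|=0.2821
x=-100: |R|=0.4493
θ=17/25≥1/2 ⇒ |1+8/25x|<|1−17/25x| ∀x<0 ⇒ unbounded interval.

(−∞, 0) — no finite endpoint.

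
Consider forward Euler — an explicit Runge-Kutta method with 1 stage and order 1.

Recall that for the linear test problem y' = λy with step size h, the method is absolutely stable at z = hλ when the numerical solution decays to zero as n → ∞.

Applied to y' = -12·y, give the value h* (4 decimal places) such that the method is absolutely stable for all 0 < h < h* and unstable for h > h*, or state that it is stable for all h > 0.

(-2.0000,0); λ=-12 ⇒ h* = 0.1667.

Test eqn y'=λy, z=hλ:
  order 1, 1-stage ⇒ R(z)=1+z
  (e.g. R(-1.66)=-0.66000, |R|=0.66000)

Need |R(x)|<1, x<0.
x=-1.66: |R|=0.6600
|R(-1.73)|=0.7300 |R(-1.69)|=0.6900 |R(-1.62)|=0.6200
Bisect:
  x_lo=-2.8842 |R|=1.8842  x_hi=-0.0990 |R|=0.9010
  mid=-1.49161 |R|=0.49161 →hi
  mid=-2.18789 |R|=1.18789 →lo
  mid=-1.83975 |R|=0.83975 →hi
  mid=-2.01382 |R|=1.01382 →lo
  mid=-1.92679 |R|=0.92679 →hi
  mid=-1.97030 |R|=0.97030 →hi
  mid=-1.99206 |R|=0.99206 →hi
  ...
  [-2.00005,-1.99988] ⇒ x*=-2.0000
Stable set (-2.0000, 0).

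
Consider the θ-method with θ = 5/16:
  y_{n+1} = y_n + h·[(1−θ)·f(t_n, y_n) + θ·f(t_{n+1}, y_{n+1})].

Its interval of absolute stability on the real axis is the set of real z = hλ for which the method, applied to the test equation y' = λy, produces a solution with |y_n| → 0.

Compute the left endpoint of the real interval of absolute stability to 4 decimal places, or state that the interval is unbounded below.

left endpoint -5.3333.

With y'=λy (z=hλ):
  y_{n+1} = y_n + z·[11/16·y_n + 5/16·y_{n+1}] ⇒ (1 − 5/16z)y_{n+1} = (1 + 11/16z)y_n
  R(z) = (1 + 11/16z)/(1 − 5/16z).

Find x<0 with |R(x)|<1.
x=-1.72: |R|=0.1187
R=−1: 1+11/16x = −1+5/16x ⇒ -3/8x=2 ⇒ x=2/(-3/8)=-5.3333
Confirm numerically:
  x=-5.222: |R|=0.98414 <1
  x=-5.210: |R|=0.98240 <1
  x=-4.364: |R|=0.84622 <1
  x=-4.336: |R|=0.84119 <1
  x=-5.743: |R|=1.05497 >1
  x=-5.676: |R|=1.04633 >1
So |R|<1 on (-5.3333, 0).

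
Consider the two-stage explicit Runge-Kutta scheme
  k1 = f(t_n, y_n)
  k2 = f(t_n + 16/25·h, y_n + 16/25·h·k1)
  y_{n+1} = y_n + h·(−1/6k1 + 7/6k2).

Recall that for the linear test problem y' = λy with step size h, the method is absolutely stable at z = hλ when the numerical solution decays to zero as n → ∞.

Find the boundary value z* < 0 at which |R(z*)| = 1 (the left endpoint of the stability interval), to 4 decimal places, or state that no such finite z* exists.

left endpoint -1.3393.

Set f=λy, z=hλ:
  k1=λy_n ⇒ h·k1=z·y_n;  k2=λ(1+16/25z)y_n ⇒ h·k2=z(1+16/25z)y_n
  y_{n+1}/y_n = 1 − 1/6z + 7/6z(1+16/25z) = 1 + z + 56/75z²
  Hence R(z) = 1 + z + 56/75z².

Find x<0 with |R(x)|<1.
x=-0.64: |R|=0.6658
R=1: x+56/75x²=0 ⇒ x=−75/56=-1.3393; min R=1−1/(4·56/75)=0.6652>−1
Confirm numerically:
  x=-1.303: |R|=0.96470 <1
  x=-0.743: |R|=0.66920 <1
  x=-0.671: |R|=0.66518 <1
  x=-1.829: |R|=1.66878 >1
  x=-1.645: |R|=1.37550 >1
Interval (-1.3393, 0).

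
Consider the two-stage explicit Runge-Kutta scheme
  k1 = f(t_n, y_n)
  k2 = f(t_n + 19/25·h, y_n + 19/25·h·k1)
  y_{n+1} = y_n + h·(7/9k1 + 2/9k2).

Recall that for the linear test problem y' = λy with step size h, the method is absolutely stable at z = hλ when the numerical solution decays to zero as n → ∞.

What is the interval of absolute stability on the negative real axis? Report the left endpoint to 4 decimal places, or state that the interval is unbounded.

With y'=λy (z=hλ):
  k1=λy_n ⇒ h·k1=z·y_n;  k2=λ(1+19/25z)y_n ⇒ h·k2=z(1+19/25z)y_n
  y_{n+1}/y_n = 1 + 7/9z + 2/9z(1+19/25z) = 1 + z + 38/225z²
  so R(z) = 1 + z + 38/225z².

Find x<0 with |R(x)|<1.
x=-1.66: |R|=0.1946
R=1: x+38/225x²=0 ⇒ x=−225/38=-5.9211; min R=1−1/(4·38/225)=-0.4803>−1
Confirm numerically:
  x=-4.619: |R|=0.01573 <1
  x=-3.648: |R|=0.40044 <1
  x=-3.546: |R|=0.42237 <1
  x=-6.511: |R|=1.64873 >1
  x=-6.258: |R|=1.35612 >1
Interval (-5.9211, 0).

z∈(-5.9211,0).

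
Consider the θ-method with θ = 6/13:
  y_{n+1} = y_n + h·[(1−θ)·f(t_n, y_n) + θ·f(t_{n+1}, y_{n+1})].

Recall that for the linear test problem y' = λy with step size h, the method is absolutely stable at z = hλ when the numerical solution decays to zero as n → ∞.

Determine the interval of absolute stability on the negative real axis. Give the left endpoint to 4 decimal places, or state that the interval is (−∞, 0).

Set f=λy, z=hλ:
  y_{n+1} = y_n + z·[7/13·y_n + 6/13·y_{n+1}] ⇒ (1 − 6/13z)y_{n+1} = (1 + 7/13z)y_n
  Hence R(z) = (1 + 7/13z)/(1 − 6/13z).

Boundary: |R(x)|=1, x<0.
x=-0.3: |R|=0.7365
R=−1: 1+7/13x = −1+6/13x ⇒ -1/13x=2 ⇒ x=2/(-1/13)=-26.0000
Confirm numerically:
  x=-19.944: |R|=0.95435 <1
  x=-17.428: |R|=0.92709 <1
  x=-16.783: |R|=0.91893 <1
  x=-26.599: |R|=1.00347 >1
  x=-26.281: |R|=1.00165 >1
Interval (-26.0000, 0).

(-26.0000, 0).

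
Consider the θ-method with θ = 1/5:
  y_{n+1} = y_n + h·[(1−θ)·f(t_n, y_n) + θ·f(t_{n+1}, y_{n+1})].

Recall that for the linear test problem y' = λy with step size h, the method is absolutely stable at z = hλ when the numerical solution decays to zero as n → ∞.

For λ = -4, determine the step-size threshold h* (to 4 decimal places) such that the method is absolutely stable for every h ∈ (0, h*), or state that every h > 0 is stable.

(-3.3333,0); λ=-4 ⇒ h* = (10/3)/4 = 0.8333.

With y'=λy (z=hλ):
  y_{n+1} = y_n + z·[4/5·y_n + 1/5·y_{n+1}] ⇒ (1 − 1/5z)y_{n+1} = (1 + 4/5z)y_n
  ⇒ R(z) = (1 + 4/5z)/(1 − 1/5z).

Find x<0 with |R(x)|<1.
x=-0.81: |R|=0.3029
R=−1: 1+4/5x = −1+1/5x ⇒ -3/5x=2 ⇒ x=2/(-3/5)=-3.3333
Confirm numerically:
  x=-3.135: |R|=0.92686 <1
  x=-3.065: |R|=0.90019 <1
  x=-2.327: |R|=0.58796 <1
  x=-3.892: |R|=1.18848 >1
  x=-3.503: |R|=1.05986 >1
  x=-3.496: |R|=1.05744 >1
So |R|<1 on (-3.3333, 0).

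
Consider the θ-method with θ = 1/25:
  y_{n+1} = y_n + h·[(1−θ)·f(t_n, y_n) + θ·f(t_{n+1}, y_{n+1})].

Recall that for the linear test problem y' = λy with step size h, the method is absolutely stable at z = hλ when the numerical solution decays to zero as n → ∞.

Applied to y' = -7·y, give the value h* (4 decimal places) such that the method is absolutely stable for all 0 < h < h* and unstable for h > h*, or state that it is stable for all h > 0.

With y'=λy (z=hλ):
  y_{n+1} = y_n + z·[24/25·y_n + 1/25·y_{n+1}] ⇒ (1 − 1/25z)y_{n+1} = (1 + 24/25z)y_n
  R(z) = (1 + 24/25z)/(1 − 1/25z).

Find x<0 with |R(x)|<1.
x=-1.11: |R|=0.0628
R=−1: 1+24/25x = −1+1/25x ⇒ -23/25x=2 ⇒ x=2/(-23/25)=-2.1739
Confirm numerically:
  x=-1.661: |R|=0.55752 <1
  x=-1.282: |R|=0.21947 <1
  x=-1.153: |R|=0.10217 <1
  x=-2.761: |R|=1.48640 >1
  x=-2.292: |R|=1.09952 >1
Stable set (-2.1739, 0).

(-2.1739,0); λ=-7 ⇒ h* = (50/23)/7 = 0.3106.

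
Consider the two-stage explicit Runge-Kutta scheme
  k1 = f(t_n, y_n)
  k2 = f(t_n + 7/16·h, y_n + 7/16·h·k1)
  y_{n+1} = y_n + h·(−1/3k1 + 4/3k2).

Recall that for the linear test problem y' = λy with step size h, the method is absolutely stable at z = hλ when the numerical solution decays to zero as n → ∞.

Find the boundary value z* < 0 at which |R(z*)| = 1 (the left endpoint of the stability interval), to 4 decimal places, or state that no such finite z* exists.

Test eqn y'=λy, z=hλ:
  k1=λy_n ⇒ h·k1=z·y_n;  k2=λ(1+7/16z)y_n ⇒ h·k2=z(1+7/16z)y_n
  y_{n+1}/y_n = 1 − 1/3z + 4/3z(1+7/16z) = 1 + z + 7/12z²
  ⇒ R(z) = 1 + z + 7/12z².

Need |R(x)|<1, x<0.
x=-1.63: |R|=0.9199
R=1: x+7/12x²=0 ⇒ x=−12/7=-1.7143; min R=1−1/(4·7/12)=0.5714>−1
Confirm numerically:
  x=-1.334: |R|=0.70407 <1
  x=-1.248: |R|=0.66054 <1
  x=-1.205: |R|=0.64201 <1
  x=-2.208: |R|=1.63590 >1
  x=-1.812: |R|=1.10328 >1
Stable set (-1.7143, 0).

z* = -1.7143.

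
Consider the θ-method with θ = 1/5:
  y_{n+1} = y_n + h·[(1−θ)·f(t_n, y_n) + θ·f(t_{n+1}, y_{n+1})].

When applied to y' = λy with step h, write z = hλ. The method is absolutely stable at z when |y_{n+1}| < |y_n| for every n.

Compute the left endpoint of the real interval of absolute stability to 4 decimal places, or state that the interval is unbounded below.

Test eqn y'=λy, z=hλ:
  y_{n+1} = y_n + z·[4/5·y_n + 1/5·y_{n+1}] ⇒ (1 − 1/5z)y_{n+1} = (1 + 4/5z)y_n
  ⇒ R(z) = (1 + 4/5z)/(1 − 1/5z).

Boundary: |R(x)|=1, x<0.
x=-0.4: |R|=0.6296
R=−1: 1+4/5x = −1+1/5x ⇒ -3/5x=2 ⇒ x=2/(-3/5)=-3.3333
Confirm numerically:
  x=-3.231: |R|=0.96270 <1
  x=-2.133: |R|=0.49516 <1
  x=-2.109: |R|=0.48333 <1
  x=-1.950: |R|=0.40288 <1
  x=-3.590: |R|=1.08964 >1
  x=-3.581: |R|=1.08659 >1
So |R|<1 on (-3.3333, 0).

z* = -3.3333.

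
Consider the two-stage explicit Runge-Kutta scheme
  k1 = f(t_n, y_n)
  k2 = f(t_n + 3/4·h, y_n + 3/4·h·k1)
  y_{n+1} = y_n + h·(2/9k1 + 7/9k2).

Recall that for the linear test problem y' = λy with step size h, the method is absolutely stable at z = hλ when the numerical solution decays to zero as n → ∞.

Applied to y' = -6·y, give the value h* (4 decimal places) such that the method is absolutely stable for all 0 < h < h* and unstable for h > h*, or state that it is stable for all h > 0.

(-1.7143,0); λ=-6 ⇒ h* = (12/7)/6 = 0.2857.

With y'=λy (z=hλ):
  k1=λy_n ⇒ h·k1=z·y_n;  k2=λ(1+3/4z)y_n ⇒ h·k2=z(1+3/4z)y_n
  y_{n+1}/y_n = 1 + 2/9z + 7/9z(1+3/4z) = 1 + z + 7/12z²
  R(z) = 1 + z + 7/12z².

Find x<0 with |R(x)|<1.
x=-1.04: |R|=0.5909
R=1: x+7/12x²=0 ⇒ x=−12/7=-1.7143; min R=1−1/(4·7/12)=0.5714>−1
Confirm numerically:
  x=-1.473: |R|=0.79268 <1
  x=-1.127: |R|=0.61391 <1
  x=-0.862: |R|=0.57144 <1
  x=-1.945: |R|=1.26176 >1
  x=-1.786: |R|=1.07471 >1
Interval (-1.7143, 0).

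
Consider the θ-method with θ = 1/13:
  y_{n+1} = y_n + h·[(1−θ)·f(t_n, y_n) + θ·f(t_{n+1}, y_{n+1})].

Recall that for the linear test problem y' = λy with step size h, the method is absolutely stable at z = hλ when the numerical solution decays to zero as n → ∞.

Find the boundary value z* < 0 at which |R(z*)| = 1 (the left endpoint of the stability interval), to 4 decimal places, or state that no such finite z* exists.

left endpoint -2.3636.

On y'=λy, z=hλ:
  y_{n+1} = y_n + z·[12/13·y_n + 1/13·y_{n+1}] ⇒ (1 − 1/13z)y_{n+1} = (1 + 12/13z)y_n
  Hence R(z) = (1 + 12/13z)/(1 − 1/13z).

Boundary: |R(x)|=1, x<0.
x=-1.38: |R|=0.2476
R=−1: 1+12/13x = −1+1/13x ⇒ -11/13x=2 ⇒ x=2/(-11/13)=-2.3636
Confirm numerically:
  x=-1.762: |R|=0.55169 <1
  x=-1.399: |R|=0.26307 <1
  x=-0.995: |R|=0.07574 <1
  x=-2.701: |R|=1.23635 >1
  x=-2.529: |R|=1.11714 >1
So |R|<1 on (-2.3636, 0).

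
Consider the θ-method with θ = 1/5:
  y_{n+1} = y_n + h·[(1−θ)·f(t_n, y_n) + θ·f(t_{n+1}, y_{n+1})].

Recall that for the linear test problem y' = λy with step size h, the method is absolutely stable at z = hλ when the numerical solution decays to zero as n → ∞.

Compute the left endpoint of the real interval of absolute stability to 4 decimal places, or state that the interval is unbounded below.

With y'=λy (z=hλ):
  y_{n+1} = y_n + z·[4/5·y_n + 1/5·y_{n+1}] ⇒ (1 − 1/5z)y_{n+1} = (1 + 4/5z)y_n
  R(z) = (1 + 4/5z)/(1 − 1/5z).

Need |R(x)|<1, x<0.
x=-1.38: |R|=0.0815
R=−1: 1+4/5x = −1+1/5x ⇒ -3/5x=2 ⇒ x=2/(-3/5)=-3.3333
Confirm numerically:
  x=-2.833: |R|=0.80837 <1
  x=-2.543: |R|=0.68567 <1
  x=-1.640: |R|=0.23494 <1
  x=-3.896: |R|=1.18975 >1
  x=-3.870: |R|=1.18151 >1
  x=-3.433: |R|=1.03546 >1
So |R|<1 on (-3.3333, 0).

z* = -3.3333.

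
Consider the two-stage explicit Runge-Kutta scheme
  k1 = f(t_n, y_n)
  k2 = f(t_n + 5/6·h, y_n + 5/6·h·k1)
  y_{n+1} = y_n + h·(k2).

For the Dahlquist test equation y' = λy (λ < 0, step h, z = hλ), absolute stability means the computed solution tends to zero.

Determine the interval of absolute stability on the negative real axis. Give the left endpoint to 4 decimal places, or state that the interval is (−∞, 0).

With y'=λy (z=hλ):
  k1=λy_n ⇒ h·k1=z·y_n;  k2=λ(1+5/6z)y_n ⇒ h·k2=z(1+5/6z)y_n
  y_{n+1}/y_n = 1 + z(1+5/6z) = 1 + z + 5/6z²
  Hence R(z) = 1 + z + 5/6z².

Need |R(x)|<1, x<0.
x=-0.35: |R|=0.7521
R=1: x+5/6x²=0 ⇒ x=−6/5=-1.2000; min R=1−1/(4·5/6)=0.7000>−1
Confirm numerically:
  x=-1.056: |R|=0.87328 <1
  x=-1.040: |R|=0.86133 <1
  x=-0.695: |R|=0.70752 <1
  x=-1.790: |R|=1.88008 >1
  x=-1.647: |R|=1.61351 >1
  x=-1.418: |R|=1.25760 >1
Stable set (-1.2000, 0).

z∈(-1.2000,0).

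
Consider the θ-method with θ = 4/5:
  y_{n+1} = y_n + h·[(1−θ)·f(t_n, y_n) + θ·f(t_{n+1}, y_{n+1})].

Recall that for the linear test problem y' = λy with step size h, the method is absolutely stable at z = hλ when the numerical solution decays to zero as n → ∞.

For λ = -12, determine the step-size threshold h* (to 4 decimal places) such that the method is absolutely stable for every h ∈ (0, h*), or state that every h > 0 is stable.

(−∞, 0) — no finite endpoint. Any h>0 works for λ=-12.

Set f=λy, z=hλ:
  y_{n+1} = y_n + z·[1/5·y_n + 4/5·y_{n+1}] ⇒ (1 − 4/5z)y_{n+1} = (1 + 1/5z)y_n
  ⇒ R(z) = (1 + 1/5z)/(1 − 4/5z).

Boundary: |R(x)|=1, x<0.
x=-0.74: |R|=0.5352
x=-2: |R|=0.2308
x=-10: |R|=0.1111
x=-100: |R|=0.2346
θ=4/5≥1/2 ⇒ |1+1/5x|<|1−4/5x| ∀x<0 ⇒ unbounded interval.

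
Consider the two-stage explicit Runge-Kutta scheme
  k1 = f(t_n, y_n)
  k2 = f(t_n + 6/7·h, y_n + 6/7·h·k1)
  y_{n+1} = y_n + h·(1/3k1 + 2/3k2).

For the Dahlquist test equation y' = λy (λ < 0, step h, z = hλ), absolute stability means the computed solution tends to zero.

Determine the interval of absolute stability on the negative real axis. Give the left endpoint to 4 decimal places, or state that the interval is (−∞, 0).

z∈(-1.7500,0).

With y'=λy (z=hλ):
  k1=λy_n ⇒ h·k1=z·y_n;  k2=λ(1+6/7z)y_n ⇒ h·k2=z(1+6/7z)y_n
  y_{n+1}/y_n = 1 + 1/3z + 2/3z(1+6/7z) = 1 + z + 4/7z²
  Hence R(z) = 1 + z + 4/7z².

Boundary: |R(x)|=1, x<0.
x=-0.39: |R|=0.6969
R=1: x+4/7x²=0 ⇒ x=−7/4=-1.7500; min R=1−1/(4·4/7)=0.5625>−1
Confirm numerically:
  x=-1.544: |R|=0.81825 <1
  x=-1.127: |R|=0.59879 <1
  x=-1.124: |R|=0.59793 <1
  x=-1.002: |R|=0.57172 <1
  x=-2.282: |R|=1.69373 >1
  x=-1.973: |R|=1.25142 >1
  x=-1.912: |R|=1.17700 >1
So |R|<1 on (-1.7500, 0).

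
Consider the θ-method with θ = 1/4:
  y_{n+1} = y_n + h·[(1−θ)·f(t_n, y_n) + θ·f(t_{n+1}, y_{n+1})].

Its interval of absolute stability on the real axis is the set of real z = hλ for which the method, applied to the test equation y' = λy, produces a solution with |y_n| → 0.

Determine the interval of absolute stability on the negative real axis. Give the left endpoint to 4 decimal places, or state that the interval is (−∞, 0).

With y'=λy (z=hλ):
  y_{n+1} = y_n + z·[3/4·y_n + 1/4·y_{n+1}] ⇒ (1 − 1/4z)y_{n+1} = (1 + 3/4z)y_n
  ⇒ R(z) = (1 + 3/4z)/(1 − 1/4z).

Need |R(x)|<1, x<0.
x=-1.69: |R|=0.1880
R=−1: 1+3/4x = −1+1/4x ⇒ -1/2x=2 ⇒ x=2/(-1/2)=-4.0000
Confirm numerically:
  x=-3.187: |R|=0.77376 <1
  x=-3.179: |R|=0.77128 <1
  x=-2.415: |R|=0.50585 <1
  x=-2.366: |R|=0.48665 <1
  x=-4.585: |R|=1.13628 >1
  x=-4.238: |R|=1.05778 >1
Stable set (-4.0000, 0).

(-4.0000, 0).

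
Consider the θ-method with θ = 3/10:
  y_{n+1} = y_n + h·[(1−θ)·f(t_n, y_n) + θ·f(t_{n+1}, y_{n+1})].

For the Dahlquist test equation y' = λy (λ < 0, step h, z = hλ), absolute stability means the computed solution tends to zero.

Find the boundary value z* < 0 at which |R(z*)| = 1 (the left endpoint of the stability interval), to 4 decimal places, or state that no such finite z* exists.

left endpoint -5.0000.

On y'=λy, z=hλ:
  y_{n+1} = y_n + z·[7/10·y_n + 3/10·y_{n+1}] ⇒ (1 − 3/10z)y_{n+1} = (1 + 7/10z)y_n
  R(z) = (1 + 7/10z)/(1 − 3/10z).

Need |R(x)|<1, x<0.
x=-1.4: |R|=0.0141
R=−1: 1+7/10x = −1+3/10x ⇒ -2/5x=2 ⇒ x=2/(-2/5)=-5.0000
Confirm numerically:
  x=-3.581: |R|=0.72637 <1
  x=-3.178: |R|=0.62691 <1
  x=-2.572: |R|=0.45179 <1
  x=-5.325: |R|=1.05005 >1
  x=-5.253: |R|=1.03929 >1
  x=-5.132: |R|=1.02079 >1
Interval (-5.0000, 0).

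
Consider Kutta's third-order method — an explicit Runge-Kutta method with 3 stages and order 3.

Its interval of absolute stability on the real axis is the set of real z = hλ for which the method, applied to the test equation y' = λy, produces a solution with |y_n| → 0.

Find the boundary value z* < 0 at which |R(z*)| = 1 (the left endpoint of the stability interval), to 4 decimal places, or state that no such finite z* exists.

left endpoint -2.5127.

Test eqn y'=λy, z=hλ:
  order 3, 3-stage ⇒ R(z)=1+z+z^2/2+z^3/6
  (e.g. R(-1.33)=0.16234, |R|=0.16234)

Need |R(x)|<1, x<0.
x=-1.33: |R|=0.1623
|R(-2.19)|=0.5425 |R(-2.14)|=0.4836 |R(-1.66)|=0.0446
Bisect:
  x_lo=-3.1949 |R|=2.5265  x_hi=-0.1565 |R|=0.8551
  mid=-1.67573 |R|=0.05595 →hi
  mid=-2.43532 |R|=0.87716 →hi
  mid=-2.81512 |R|=1.57093 →lo
  mid=-2.62522 |R|=1.19474 →lo
  mid=-2.53027 |R|=1.02905 →lo
  mid=-2.48280 |R|=0.95143 →hi
  mid=-2.50653 |R|=0.98982 →hi
  mid=-2.51840 |R|=1.00933 →lo
  mid=-2.51247 |R|=0.99955 →hi
  ...
  [-2.51284,-2.51265] ⇒ x*=-2.5127
So |R|<1 on (-2.5127, 0).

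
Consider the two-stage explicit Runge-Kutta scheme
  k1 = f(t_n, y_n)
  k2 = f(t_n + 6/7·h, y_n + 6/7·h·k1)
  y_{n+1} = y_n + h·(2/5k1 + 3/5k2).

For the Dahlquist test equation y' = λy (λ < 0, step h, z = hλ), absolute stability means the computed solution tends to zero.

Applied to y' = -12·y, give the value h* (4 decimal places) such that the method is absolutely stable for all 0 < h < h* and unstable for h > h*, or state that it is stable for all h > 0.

(-1.9444,0); λ=-12 ⇒ h* = (35/18)/12 = 0.1620.

On y'=λy, z=hλ:
  k1=λy_n ⇒ h·k1=z·y_n;  k2=λ(1+6/7z)y_n ⇒ h·k2=z(1+6/7z)y_n
  y_{n+1}/y_n = 1 + 2/5z + 3/5z(1+6/7z) = 1 + z + 18/35z²
  Hence R(z) = 1 + z + 18/35z².

Need |R(x)|<1, x<0.
x=-0.72: |R|=0.5466
R=1: x+18/35x²=0 ⇒ x=−35/18=-1.9444; min R=1−1/(4·18/35)=0.5139>−1
Confirm numerically:
  x=-1.735: |R|=0.81312 <1
  x=-1.632: |R|=0.73776 <1
  x=-1.567: |R|=0.69582 <1
  x=-0.975: |R|=0.51389 <1
  x=-2.313: |R|=1.43841 >1
  x=-1.997: |R|=1.05398 >1
So |R|<1 on (-1.9444, 0).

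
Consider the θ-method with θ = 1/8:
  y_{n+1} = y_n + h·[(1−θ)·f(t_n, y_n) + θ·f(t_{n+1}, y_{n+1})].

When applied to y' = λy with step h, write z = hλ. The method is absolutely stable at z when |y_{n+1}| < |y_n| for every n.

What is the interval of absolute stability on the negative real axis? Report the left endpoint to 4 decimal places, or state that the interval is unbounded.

z∈(-2.6667,0).

With y'=λy (z=hλ):
  y_{n+1} = y_n + z·[7/8·y_n + 1/8·y_{n+1}] ⇒ (1 − 1/8z)y_{n+1} = (1 + 7/8z)y_n
  Hence R(z) = (1 + 7/8z)/(1 − 1/8z).

Boundary: |R(x)|=1, x<0.
x=-1.31: |R|=0.1257
R=−1: 1+7/8x = −1+1/8x ⇒ -3/4x=2 ⇒ x=2/(-3/4)=-2.6667
Confirm numerically:
  x=-1.790: |R|=0.46272 <1
  x=-1.543: |R|=0.29351 <1
  x=-1.218: |R|=0.05706 <1
  x=-1.127: |R|=0.01216 <1
  x=-3.211: |R|=1.29132 >1
  x=-3.084: |R|=1.22591 >1
Interval (-2.6667, 0).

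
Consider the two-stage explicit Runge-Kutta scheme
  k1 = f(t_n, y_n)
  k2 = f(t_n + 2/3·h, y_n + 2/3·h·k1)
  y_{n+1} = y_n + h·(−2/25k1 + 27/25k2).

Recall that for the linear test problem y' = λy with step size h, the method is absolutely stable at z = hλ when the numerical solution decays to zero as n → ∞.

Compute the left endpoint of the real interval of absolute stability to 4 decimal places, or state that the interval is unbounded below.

Set f=λy, z=hλ:
  k1=λy_n ⇒ h·k1=z·y_n;  k2=λ(1+2/3z)y_n ⇒ h·k2=z(1+2/3z)y_n
  y_{n+1}/y_n = 1 − 2/25z + 27/25z(1+2/3z) = 1 + z + 18/25z²
  so R(z) = 1 + z + 18/25z².

Boundary: |R(x)|=1, x<0.
x=-0.85: |R|=0.6702
R=1: x+18/25x²=0 ⇒ x=−25/18=-1.3889; min R=1−1/(4·18/25)=0.6528>−1
Confirm numerically:
  x=-1.276: |R|=0.89629 <1
  x=-0.878: |R|=0.67704 <1
  x=-0.808: |R|=0.66206 <1
  x=-1.981: |R|=1.84454 >1
  x=-1.908: |R|=1.71313 >1
  x=-1.638: |R|=1.29379 >1
Interval (-1.3889, 0).

left endpoint -1.3889.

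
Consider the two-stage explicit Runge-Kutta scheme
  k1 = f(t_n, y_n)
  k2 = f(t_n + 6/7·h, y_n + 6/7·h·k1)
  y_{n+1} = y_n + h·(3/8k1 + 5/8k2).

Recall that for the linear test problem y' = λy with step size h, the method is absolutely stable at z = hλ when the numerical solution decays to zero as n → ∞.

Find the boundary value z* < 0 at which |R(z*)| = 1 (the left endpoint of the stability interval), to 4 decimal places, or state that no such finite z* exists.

left endpoint -1.8667.

Test eqn y'=λy, z=hλ:
  k1=λy_n ⇒ h·k1=z·y_n;  k2=λ(1+6/7z)y_n ⇒ h·k2=z(1+6/7z)y_n
  y_{n+1}/y_n = 1 + 3/8z + 5/8z(1+6/7z) = 1 + z + 15/28z²
  Hence R(z) = 1 + z + 15/28z².

Need |R(x)|<1, x<0.
x=-1.4: |R|=0.6500
R=1: x+15/28x²=0 ⇒ x=−28/15=-1.8667; min R=1−1/(4·15/28)=0.5333>−1
Confirm numerically:
  x=-1.809: |R|=0.94411 <1
  x=-1.752: |R|=0.89238 <1
  x=-1.451: |R|=0.67689 <1
  x=-1.133: |R|=0.55469 <1
  x=-2.397: |R|=1.68100 >1
  x=-2.038: |R|=1.18706 >1
  x=-2.034: |R|=1.18233 >1
Interval (-1.8667, 0).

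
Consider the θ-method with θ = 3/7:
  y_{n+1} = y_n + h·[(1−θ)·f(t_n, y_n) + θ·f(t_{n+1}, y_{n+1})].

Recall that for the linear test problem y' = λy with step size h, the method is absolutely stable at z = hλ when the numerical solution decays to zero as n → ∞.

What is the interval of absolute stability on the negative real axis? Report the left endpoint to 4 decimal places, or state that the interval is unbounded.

On y'=λy, z=hλ:
  y_{n+1} = y_n + z·[4/7·y_n + 3/7·y_{n+1}] ⇒ (1 − 3/7z)y_{n+1} = (1 + 4/7z)y_n
  R(z) = (1 + 4/7z)/(1 − 3/7z).

Boundary: |R(x)|=1, x<0.
x=-0.97: |R|=0.3148
R=−1: 1+4/7x = −1+3/7x ⇒ -1/7x=2 ⇒ x=2/(-1/7)=-14.0000
Confirm numerically:
  x=-13.669: |R|=0.99311 <1
  x=-8.968: |R|=0.85158 <1
  x=-6.091: |R|=0.68706 <1
  x=-14.551: |R|=1.01088 >1
  x=-14.478: |R|=1.00948 >1
  x=-14.264: |R|=1.00530 >1
Stable set (-14.0000, 0).

z∈(-14.0000,0).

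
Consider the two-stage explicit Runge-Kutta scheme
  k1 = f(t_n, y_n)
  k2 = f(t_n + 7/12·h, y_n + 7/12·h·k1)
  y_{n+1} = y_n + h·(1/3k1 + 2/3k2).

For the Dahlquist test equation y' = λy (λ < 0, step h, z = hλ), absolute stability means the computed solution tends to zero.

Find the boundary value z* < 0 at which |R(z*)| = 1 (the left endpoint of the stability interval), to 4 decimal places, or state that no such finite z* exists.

left endpoint -2.5714.

Set f=λy, z=hλ:
  k1=λy_n ⇒ h·k1=z·y_n;  k2=λ(1+7/12z)y_n ⇒ h·k2=z(1+7/12z)y_n
  y_{n+1}/y_n = 1 + 1/3z + 2/3z(1+7/12z) = 1 + z + 7/18z²
  Hence R(z) = 1 + z + 7/18z².

Boundary: |R(x)|=1, x<0.
x=-1.6: |R|=0.3956
R=1: x+7/18x²=0 ⇒ x=−18/7=-2.5714; min R=1−1/(4·7/18)=0.3571>−1
Confirm numerically:
  x=-2.503: |R|=0.93339 <1
  x=-2.000: |R|=0.55556 <1
  x=-1.325: |R|=0.35774 <1
  x=-1.186: |R|=0.36101 <1
  x=-3.127: |R|=1.67561 >1
  x=-2.644: |R|=1.07462 >1
Interval (-2.5714, 0).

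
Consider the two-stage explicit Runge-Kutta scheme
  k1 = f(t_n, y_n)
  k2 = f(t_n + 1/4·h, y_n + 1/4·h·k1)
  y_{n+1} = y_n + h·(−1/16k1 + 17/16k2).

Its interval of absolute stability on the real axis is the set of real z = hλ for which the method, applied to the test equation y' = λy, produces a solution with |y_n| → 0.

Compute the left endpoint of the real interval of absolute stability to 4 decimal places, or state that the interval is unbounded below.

left endpoint -3.7647.

Test eqn y'=λy, z=hλ:
  k1=λy_n ⇒ h·k1=z·y_n;  k2=λ(1+1/4z)y_n ⇒ h·k2=z(1+1/4z)y_n
  y_{n+1}/y_n = 1 − 1/16z + 17/16z(1+1/4z) = 1 + z + 17/64z²
  so R(z) = 1 + z + 17/64z².

Need |R(x)|<1, x<0.
x=-1.37: |R|=0.1286
R=1: x+17/64x²=0 ⇒ x=−64/17=-3.7647; min R=1−1/(4·17/64)=0.0588>−1
Confirm numerically:
  x=-2.732: |R|=0.25058 <1
  x=-2.297: |R|=0.10449 <1
  x=-2.183: |R|=0.08283 <1
  x=-4.060: |R|=1.31846 >1
  x=-3.957: |R|=1.20212 >1
  x=-3.818: |R|=1.05405 >1
Interval (-3.7647, 0).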